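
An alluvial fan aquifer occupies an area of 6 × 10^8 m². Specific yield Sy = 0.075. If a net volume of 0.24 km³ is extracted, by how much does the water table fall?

ΔV = 0.24 km³ = 2.4 × 10^8 m³
Δh = ΔV / (Sy × A) = 2.4 × 10^8 m³ / (0.075 × 6 × 10^8 m²) = 5.333 m

Δh ≈ 5.33 m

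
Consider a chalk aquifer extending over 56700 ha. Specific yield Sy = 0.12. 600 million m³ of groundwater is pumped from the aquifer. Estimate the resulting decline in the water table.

Δh ≈ 8.82 m

A = 56700 ha = 5.67 × 10^8 m²
ΔV = 600 million m³ = 6 × 10^8 m³
Δh = ΔV / (Sy × A) = 6 × 10^8 m³ / (0.12 × 5.67 × 10^8 m²) = 8.818 m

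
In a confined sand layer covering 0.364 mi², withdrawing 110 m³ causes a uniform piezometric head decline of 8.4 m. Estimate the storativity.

A = 0.364 mi² = 9.428 × 10^5 m²
S = ΔV / (A × Δh) = 110 m³ / (9.428 × 10^5 m² × 8.4 m) = 1.389 × 10^-5

S ≈ 1.4 × 10^-5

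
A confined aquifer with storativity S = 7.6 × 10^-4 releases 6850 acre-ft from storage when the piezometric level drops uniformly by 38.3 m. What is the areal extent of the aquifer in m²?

ΔV = 6850 acre-ft = 8.449 × 10^6 m³
A = ΔV / (S × Δh) = 8.449 × 10^6 / (7.6 × 10^-4 × 38.3) = 2.903 × 10^8 m²

A ≈ 2.9 × 10^8 m²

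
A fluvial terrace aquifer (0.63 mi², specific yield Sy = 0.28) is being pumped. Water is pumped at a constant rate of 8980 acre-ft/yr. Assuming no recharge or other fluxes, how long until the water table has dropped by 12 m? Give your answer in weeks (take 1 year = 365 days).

t ≈ 25.8 weeks

A = 0.63 mi² = 1.632 × 10^6 m²
ΔV = Sy × A × Δh = 0.28 × 1.632 × 10^6 × 12 = 5.482 × 10^6 m³
Q = 8980 acre-ft/yr = 30350 m³/d
t = ΔV / Q = 5.482 × 10^6 m³ / 30350 m³/d = 180.7 d
t = 180.7 d ≈ 25.81 weeks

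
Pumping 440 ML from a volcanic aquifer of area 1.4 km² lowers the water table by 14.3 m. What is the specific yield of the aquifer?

Sy ≈ 0.022

A = 1.4 km² = 1.4 × 10^6 m²
ΔV = 440 ML = 4.4 × 10^5 m³
Sy = ΔV / (A × Δh) = 4.4 × 10^5 m³ / (1.4 × 10^6 m² × 14.3 m) = 0.02198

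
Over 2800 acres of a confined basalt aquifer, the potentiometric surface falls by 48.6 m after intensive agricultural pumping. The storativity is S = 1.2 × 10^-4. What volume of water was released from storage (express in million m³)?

ΔV ≈ 0.0661 million m³

A = 2800 acres = 1.133 × 10^7 m²
ΔV = S × A × Δh = 1.2 × 10^-4 × 1.133 × 10^7 m² × 48.6 m = 66080 m³
ΔV = 66080 m³ = 0.06608 million m³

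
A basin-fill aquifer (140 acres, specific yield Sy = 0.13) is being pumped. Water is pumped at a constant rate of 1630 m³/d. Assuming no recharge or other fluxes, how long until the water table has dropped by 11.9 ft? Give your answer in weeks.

t ≈ 23.4 weeks

A = 140 acres = 5.666 × 10^5 m²
Δh = 11.9 ft = 3.627 m
ΔV = Sy × A × Δh = 0.13 × 5.666 × 10^5 × 3.627 = 2.671 × 10^5 m³
t = ΔV / Q = 2.671 × 10^5 m³ / 1630 m³/d = 163.9 d
t = 163.9 d ≈ 23.41 weeks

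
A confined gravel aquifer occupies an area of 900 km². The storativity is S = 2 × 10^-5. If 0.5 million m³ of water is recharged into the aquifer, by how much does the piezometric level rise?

A = 900 km² = 9 × 10^8 m²
ΔV = 0.5 million m³ = 5 × 10^5 m³
Δh = ΔV / (S × A) = 5 × 10^5 m³ / (2 × 10^-5 × 9 × 10^8 m²) = 27.78 m

Δh ≈ 27.8 m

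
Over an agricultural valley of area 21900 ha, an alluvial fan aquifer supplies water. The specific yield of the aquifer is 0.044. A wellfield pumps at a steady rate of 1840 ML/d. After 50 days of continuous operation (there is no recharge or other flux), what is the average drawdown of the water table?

Δh ≈ 9.55 m

A = 21900 ha = 2.19 × 10^8 m²
Q = 1840 ML/d = 1.84 × 10^6 m³/d
ΔV = Q × t = 1.84 × 10^6 m³/d × 50 d = 9.2 × 10^7 m³
Δh = ΔV / (Sy × A) = 9.2 × 10^7 / (0.044 × 2.19 × 10^8) = 9.548 m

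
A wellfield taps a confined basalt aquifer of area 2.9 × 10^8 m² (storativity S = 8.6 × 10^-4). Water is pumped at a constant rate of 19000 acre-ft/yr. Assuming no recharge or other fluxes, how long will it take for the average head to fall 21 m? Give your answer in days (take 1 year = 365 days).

t ≈ 81.6 days

ΔV = S × A × Δh = 8.6 × 10^-4 × 2.9 × 10^8 × 21 = 5.237 × 10^6 m³
Q = 19000 acre-ft/yr = 64210 m³/d
t = ΔV / Q = 5.237 × 10^6 m³ / 64210 m³/d = 81.57 d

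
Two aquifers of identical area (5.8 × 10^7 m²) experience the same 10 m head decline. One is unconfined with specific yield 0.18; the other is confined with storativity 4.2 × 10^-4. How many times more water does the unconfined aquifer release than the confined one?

Unconfined: ΔV_u = Sy × A × Δh = 0.18 × 5.8 × 10^7 × 10 = 1.044 × 10^8 m³
Confined: ΔV_c = S × A × Δh = 4.2 × 10^-4 × 5.8 × 10^7 × 10 = 2.436 × 10^5 m³
Ratio = ΔV_u / ΔV_c = Sy / S = 0.18 / 4.2 × 10^-4 = 428.6

ΔV_u / ΔV_c ≈ 429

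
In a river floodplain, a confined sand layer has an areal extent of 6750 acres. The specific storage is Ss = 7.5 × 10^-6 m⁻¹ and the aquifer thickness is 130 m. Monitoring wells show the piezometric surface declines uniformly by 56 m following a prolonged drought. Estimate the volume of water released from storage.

S = Ss × b = 7.5 × 10^-6 m⁻¹ × 130 m = 9.75 × 10^-4
A = 6750 acres = 2.732 × 10^7 m²
ΔV = S × A × Δh = 9.75 × 10^-4 × 2.732 × 10^7 m² × 56 m = 1.491 × 10^6 m³

ΔV ≈ 1.49 × 10^6 m³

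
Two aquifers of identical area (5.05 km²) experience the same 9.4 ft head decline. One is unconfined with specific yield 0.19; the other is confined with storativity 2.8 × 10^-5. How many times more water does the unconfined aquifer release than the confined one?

ΔV_u / ΔV_c ≈ 6790

A = 5.05 km² = 5.05 × 10^6 m²
Δh = 9.4 ft = 2.865 m
Unconfined: ΔV_u = Sy × A × Δh = 0.19 × 5.05 × 10^6 × 2.865 = 2.749 × 10^6 m³
Confined: ΔV_c = S × A × Δh = 2.8 × 10^-5 × 5.05 × 10^6 × 2.865 = 405.1 m³
Ratio = ΔV_u / ΔV_c = Sy / S = 0.19 / 2.8 × 10^-5 = 6786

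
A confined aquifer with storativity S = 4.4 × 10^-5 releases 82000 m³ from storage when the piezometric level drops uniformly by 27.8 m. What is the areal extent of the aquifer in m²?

A = ΔV / (S × Δh) = 82000 / (4.4 × 10^-5 × 27.8) = 6.704 × 10^7 m²

A ≈ 6.7 × 10^7 m²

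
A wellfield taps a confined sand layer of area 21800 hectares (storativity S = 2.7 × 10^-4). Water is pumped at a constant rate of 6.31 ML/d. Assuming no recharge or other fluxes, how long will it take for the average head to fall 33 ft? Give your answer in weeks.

t ≈ 13.4 weeks

A = 21800 hectares = 2.18 × 10^8 m²
Δh = 33 ft = 10.06 m
ΔV = S × A × Δh = 2.7 × 10^-4 × 2.18 × 10^8 × 10.06 = 5.92 × 10^5 m³
Q = 6.31 ML/d = 6310 m³/d
t = ΔV / Q = 5.92 × 10^5 m³ / 6310 m³/d = 93.83 d
t = 93.83 d ≈ 13.4 weeks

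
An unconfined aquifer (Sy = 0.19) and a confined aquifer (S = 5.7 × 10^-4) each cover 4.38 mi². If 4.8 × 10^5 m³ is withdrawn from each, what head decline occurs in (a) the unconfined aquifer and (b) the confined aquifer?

A = 4.38 mi² = 1.134 × 10^7 m²
Unconfined: Δh_u = ΔV/(Sy·A) = 4.8 × 10^5/(0.19 × 1.134 × 10^7) = 0.2227 m
Confined: Δh_c = ΔV/(S·A) = 4.8 × 10^5/(5.7 × 10^-4 × 1.134 × 10^7) = 74.23 m

Δh_u ≈ 0.223 m; Δh_c ≈ 74.2 m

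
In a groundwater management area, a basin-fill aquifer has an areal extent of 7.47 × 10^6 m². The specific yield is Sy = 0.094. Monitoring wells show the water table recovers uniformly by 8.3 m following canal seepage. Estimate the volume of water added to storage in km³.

ΔV = Sy × A × Δh = 0.094 × 7.47 × 10^6 m² × 8.3 m = 5.828 × 10^6 m³
ΔV = 5.828 × 10^6 m³ = 0.005828 km³

ΔV ≈ 0.00583 km³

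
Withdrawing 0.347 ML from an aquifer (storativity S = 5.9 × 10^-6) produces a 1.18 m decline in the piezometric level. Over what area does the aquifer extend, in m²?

A ≈ 4.98 × 10^7 m²

ΔV = 0.347 ML = 347 m³
A = ΔV / (S × Δh) = 347 / (5.9 × 10^-6 × 1.18) = 4.984 × 10^7 m²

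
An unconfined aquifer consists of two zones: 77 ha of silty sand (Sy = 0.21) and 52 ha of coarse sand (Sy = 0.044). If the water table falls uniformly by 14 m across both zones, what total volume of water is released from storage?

A₁ = 77 ha = 7.7 × 10^5 m²; A₂ = 52 ha = 5.2 × 10^5 m²
ΔV₁ = 0.21 × 7.7 × 10^5 × 14 = 2.264 × 10^6 m³
ΔV₂ = 0.044 × 5.2 × 10^5 × 14 = 3.203 × 10^5 m³
ΔV = ΔV₁ + ΔV₂ = 2.584 × 10^6 m³

ΔV ≈ 2.58 × 10^6 m³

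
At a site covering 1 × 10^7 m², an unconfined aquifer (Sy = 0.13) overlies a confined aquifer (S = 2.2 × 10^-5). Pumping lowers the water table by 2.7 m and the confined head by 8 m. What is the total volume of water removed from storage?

Unconfined: ΔV_u = Sy × A × Δh_u = 0.13 × 1 × 10^7 × 2.7 = 3.51 × 10^6 m³
Confined: ΔV_c = S × A × Δh_c = 2.2 × 10^-5 × 1 × 10^7 × 8 = 1760 m³
Total ΔV = 3.51 × 10^6 + 1760 = 3.512 × 10^6 m³

ΔV ≈ 3.51 × 10^6 m³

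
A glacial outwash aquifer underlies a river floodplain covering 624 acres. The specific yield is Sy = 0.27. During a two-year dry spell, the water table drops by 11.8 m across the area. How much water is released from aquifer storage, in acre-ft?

A = 624 acres = 2.525 × 10^6 m²
ΔV = Sy × A × Δh = 0.27 × 2.525 × 10^6 m² × 11.8 m = 8.045 × 10^6 m³
ΔV = 8.045 × 10^6 m³ = 6523 acre-ft

ΔV ≈ 6520 acre-ft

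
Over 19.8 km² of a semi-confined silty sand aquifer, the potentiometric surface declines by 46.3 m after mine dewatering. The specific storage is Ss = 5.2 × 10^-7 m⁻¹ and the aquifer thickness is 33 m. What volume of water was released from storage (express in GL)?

S = Ss × b = 5.2 × 10^-7 m⁻¹ × 33 m = 1.716 × 10^-5
A = 19.8 km² = 1.98 × 10^7 m²
ΔV = S × A × Δh = 1.716 × 10^-5 × 1.98 × 10^7 m² × 46.3 m = 15730 m³
ΔV = 15730 m³ = 0.01573 GL

ΔV ≈ 0.0157 GL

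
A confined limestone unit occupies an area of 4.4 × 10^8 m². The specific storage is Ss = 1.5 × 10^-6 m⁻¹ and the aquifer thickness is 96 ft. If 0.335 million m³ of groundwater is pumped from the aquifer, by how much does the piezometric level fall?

Δh ≈ 17.3 m

b = 96 ft = 29.26 m
S = Ss × b = 1.5 × 10^-6 m⁻¹ × 29.26 m = 4.389 × 10^-5
ΔV = 0.335 million m³ = 3.35 × 10^5 m³
Δh = ΔV / (S × A) = 3.35 × 10^5 m³ / (4.389 × 10^-5 × 4.4 × 10^8 m²) = 17.35 m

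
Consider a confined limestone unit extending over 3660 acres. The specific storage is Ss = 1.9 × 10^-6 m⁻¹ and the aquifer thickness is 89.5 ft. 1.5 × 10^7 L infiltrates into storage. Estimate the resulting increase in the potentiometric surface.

Δh ≈ 19.5 m

b = 89.5 ft = 27.28 m
S = Ss × b = 1.9 × 10^-6 m⁻¹ × 27.28 m = 5.183 × 10^-5
A = 3660 acres = 1.481 × 10^7 m²
ΔV = 1.5 × 10^7 L = 15000 m³
Δh = ΔV / (S × A) = 15000 m³ / (5.183 × 10^-5 × 1.481 × 10^7 m²) = 19.54 m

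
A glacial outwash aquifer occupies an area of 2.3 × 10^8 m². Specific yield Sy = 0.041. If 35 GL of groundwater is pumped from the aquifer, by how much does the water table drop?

ΔV = 35 GL = 3.5 × 10^7 m³
Δh = ΔV / (Sy × A) = 3.5 × 10^7 m³ / (0.041 × 2.3 × 10^8 m²) = 3.712 m

Δh ≈ 3.71 m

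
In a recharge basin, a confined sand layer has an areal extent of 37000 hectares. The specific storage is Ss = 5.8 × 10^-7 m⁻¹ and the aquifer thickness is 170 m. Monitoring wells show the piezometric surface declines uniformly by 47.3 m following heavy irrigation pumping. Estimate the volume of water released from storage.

S = Ss × b = 5.8 × 10^-7 m⁻¹ × 170 m = 9.86 × 10^-5
A = 37000 hectares = 3.7 × 10^8 m²
ΔV = S × A × Δh = 9.86 × 10^-5 × 3.7 × 10^8 m² × 47.3 m = 1.726 × 10^6 m³

ΔV ≈ 1.73 × 10^6 m³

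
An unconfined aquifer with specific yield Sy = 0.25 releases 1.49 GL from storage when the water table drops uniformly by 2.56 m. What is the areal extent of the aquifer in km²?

ΔV = 1.49 GL = 1.49 × 10^6 m³
A = ΔV / (Sy × Δh) = 1.49 × 10^6 / (0.25 × 2.56) = 2.328 × 10^6 m²
A = 2.328 × 10^6 m² = 2.328 km²

A ≈ 2.33 km²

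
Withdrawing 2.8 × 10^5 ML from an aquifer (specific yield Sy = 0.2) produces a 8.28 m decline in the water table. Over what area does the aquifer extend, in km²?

ΔV = 2.8 × 10^5 ML = 2.8 × 10^8 m³
A = ΔV / (Sy × Δh) = 2.8 × 10^8 / (0.2 × 8.28) = 1.691 × 10^8 m²
A = 1.691 × 10^8 m² = 169.1 km²

A ≈ 169 km²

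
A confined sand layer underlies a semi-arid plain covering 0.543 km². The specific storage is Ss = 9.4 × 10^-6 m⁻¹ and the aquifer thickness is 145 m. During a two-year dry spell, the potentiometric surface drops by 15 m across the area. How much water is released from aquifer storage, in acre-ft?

ΔV ≈ 9 acre-ft

S = Ss × b = 9.4 × 10^-6 m⁻¹ × 145 m = 1.363 × 10^-3
A = 0.543 km² = 5.43 × 10^5 m²
ΔV = S × A × Δh = 0.001363 × 5.43 × 10^5 m² × 15 m = 11100 m³
ΔV = 11100 m³ = 9 acre-ft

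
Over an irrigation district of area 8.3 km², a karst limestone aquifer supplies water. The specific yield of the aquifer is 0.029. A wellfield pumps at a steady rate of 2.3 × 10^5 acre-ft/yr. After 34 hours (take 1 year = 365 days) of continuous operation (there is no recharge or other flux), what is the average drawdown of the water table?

A = 8.3 km² = 8.3 × 10^6 m²
Q = 2.3 × 10^5 acre-ft/yr = 7.773 × 10^5 m³/d
t = 34 hours = 1.417 d
ΔV = Q × t = 7.773 × 10^5 m³/d × 1.417 d = 1.101 × 10^6 m³
Δh = ΔV / (Sy × A) = 1.101 × 10^6 / (0.029 × 8.3 × 10^6) = 4.575 m

Δh ≈ 4.57 m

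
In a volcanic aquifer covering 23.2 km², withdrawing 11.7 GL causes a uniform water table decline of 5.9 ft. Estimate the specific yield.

Sy ≈ 0.28

A = 23.2 km² = 2.32 × 10^7 m²
Δh = 5.9 ft = 1.798 m
ΔV = 11.7 GL = 1.17 × 10^7 m³
Sy = ΔV / (A × Δh) = 1.17 × 10^7 m³ / (2.32 × 10^7 m² × 1.798 m) = 0.2804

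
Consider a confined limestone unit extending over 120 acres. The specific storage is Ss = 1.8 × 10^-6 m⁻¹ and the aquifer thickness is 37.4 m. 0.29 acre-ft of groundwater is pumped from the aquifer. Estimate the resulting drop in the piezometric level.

S = Ss × b = 1.8 × 10^-6 m⁻¹ × 37.4 m = 6.732 × 10^-5
A = 120 acres = 4.856 × 10^5 m²
ΔV = 0.29 acre-ft = 357.7 m³
Δh = ΔV / (S × A) = 357.7 m³ / (6.732 × 10^-5 × 4.856 × 10^5 m²) = 10.94 m

Δh ≈ 10.9 m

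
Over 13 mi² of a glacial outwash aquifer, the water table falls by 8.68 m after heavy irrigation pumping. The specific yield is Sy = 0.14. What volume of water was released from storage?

ΔV ≈ 4.09 × 10^7 m³

A = 13 mi² = 3.367 × 10^7 m²
ΔV = Sy × A × Δh = 0.14 × 3.367 × 10^7 m² × 8.68 m = 4.092 × 10^7 m³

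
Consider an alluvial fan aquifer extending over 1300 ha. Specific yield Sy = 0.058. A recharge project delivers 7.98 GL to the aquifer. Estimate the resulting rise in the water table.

Δh ≈ 10.6 m

A = 1300 ha = 1.3 × 10^7 m²
ΔV = 7.98 GL = 7.98 × 10^6 m³
Δh = ΔV / (Sy × A) = 7.98 × 10^6 m³ / (0.058 × 1.3 × 10^7 m²) = 10.58 m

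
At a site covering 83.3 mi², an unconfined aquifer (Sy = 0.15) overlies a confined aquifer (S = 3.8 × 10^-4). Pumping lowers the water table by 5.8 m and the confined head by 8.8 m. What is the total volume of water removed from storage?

ΔV ≈ 1.88 × 10^8 m³

A = 83.3 mi² = 2.157 × 10^8 m²
Unconfined: ΔV_u = Sy × A × Δh_u = 0.15 × 2.157 × 10^8 × 5.8 = 1.877 × 10^8 m³
Confined: ΔV_c = S × A × Δh_c = 3.8 × 10^-4 × 2.157 × 10^8 × 8.8 = 7.215 × 10^5 m³
Total ΔV = 1.877 × 10^8 + 7.215 × 10^5 = 1.884 × 10^8 m³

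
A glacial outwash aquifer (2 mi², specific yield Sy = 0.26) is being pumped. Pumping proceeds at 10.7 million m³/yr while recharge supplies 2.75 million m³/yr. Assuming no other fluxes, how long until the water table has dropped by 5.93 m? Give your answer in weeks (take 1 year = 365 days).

A = 2 mi² = 5.18 × 10^6 m²
ΔV = Sy × A × Δh = 0.26 × 5.18 × 10^6 × 5.93 = 7.986 × 10^6 m³
Net withdrawal = 10.7 − 2.75 = 7.95 million m³/yr = 21780 m³/d
t = ΔV / Q = 7.986 × 10^6 m³ / 21780 m³/d = 366.7 d
t = 366.7 d ≈ 52.38 weeks

t ≈ 52.4 weeks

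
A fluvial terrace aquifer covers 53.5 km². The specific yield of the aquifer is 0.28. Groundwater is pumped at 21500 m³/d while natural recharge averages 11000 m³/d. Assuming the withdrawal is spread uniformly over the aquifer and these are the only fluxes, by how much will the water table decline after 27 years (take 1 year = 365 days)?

A = 53.5 km² = 5.35 × 10^7 m²
Net abstraction = 21500 − 11000 = 10500 m³/d
t = 27 years = 9855 d
ΔV = Q × t = 10500 m³/d × 9855 d = 1.035 × 10^8 m³
Δh = ΔV / (Sy × A) = 1.035 × 10^8 / (0.28 × 5.35 × 10^7) = 6.908 m

Δh ≈ 6.91 m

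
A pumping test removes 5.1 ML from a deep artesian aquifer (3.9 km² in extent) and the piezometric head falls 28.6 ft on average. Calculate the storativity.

A = 3.9 km² = 3.9 × 10^6 m²
Δh = 28.6 ft = 8.717 m
ΔV = 5.1 ML = 5100 m³
S = ΔV / (A × Δh) = 5100 m³ / (3.9 × 10^6 m² × 8.717 m) = 1.5 × 10^-4

S ≈ 1.5 × 10^-4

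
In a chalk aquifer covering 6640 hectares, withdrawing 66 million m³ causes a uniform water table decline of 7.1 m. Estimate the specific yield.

Sy ≈ 0.14

A = 6640 hectares = 6.64 × 10^7 m²
ΔV = 66 million m³ = 6.6 × 10^7 m³
Sy = ΔV / (A × Δh) = 6.6 × 10^7 m³ / (6.64 × 10^7 m² × 7.1 m) = 0.14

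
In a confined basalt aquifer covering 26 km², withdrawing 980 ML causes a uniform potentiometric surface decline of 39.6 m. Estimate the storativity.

A = 26 km² = 2.6 × 10^7 m²
ΔV = 980 ML = 9.8 × 10^5 m³
S = ΔV / (A × Δh) = 9.8 × 10^5 m³ / (2.6 × 10^7 m² × 39.6 m) = 9.518 × 10^-4

S ≈ 9.5 × 10^-4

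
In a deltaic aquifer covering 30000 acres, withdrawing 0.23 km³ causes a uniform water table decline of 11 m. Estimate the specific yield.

Sy ≈ 0.17

A = 30000 acres = 1.214 × 10^8 m²
ΔV = 0.23 km³ = 2.3 × 10^8 m³
Sy = ΔV / (A × Δh) = 2.3 × 10^8 m³ / (1.214 × 10^8 m² × 11 m) = 0.1722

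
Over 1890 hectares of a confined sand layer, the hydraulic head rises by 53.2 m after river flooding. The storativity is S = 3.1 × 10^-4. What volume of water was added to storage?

ΔV ≈ 3.12 × 10^5 m³

A = 1890 hectares = 1.89 × 10^7 m²
ΔV = S × A × Δh = 3.1 × 10^-4 × 1.89 × 10^7 m² × 53.2 m = 3.117 × 10^5 m³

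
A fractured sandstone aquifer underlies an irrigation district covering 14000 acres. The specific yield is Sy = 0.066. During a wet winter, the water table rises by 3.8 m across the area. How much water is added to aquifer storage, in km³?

ΔV ≈ 0.0142 km³

A = 14000 acres = 5.666 × 10^7 m²
ΔV = Sy × A × Δh = 0.066 × 5.666 × 10^7 m² × 3.8 m = 1.421 × 10^7 m³
ΔV = 1.421 × 10^7 m³ = 0.01421 km³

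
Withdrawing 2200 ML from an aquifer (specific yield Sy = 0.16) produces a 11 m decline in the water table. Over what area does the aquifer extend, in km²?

ΔV = 2200 ML = 2.2 × 10^6 m³
A = ΔV / (Sy × Δh) = 2.2 × 10^6 / (0.16 × 11) = 1.25 × 10^6 m²
A = 1.25 × 10^6 m² = 1.25 km²

A ≈ 1.25 km²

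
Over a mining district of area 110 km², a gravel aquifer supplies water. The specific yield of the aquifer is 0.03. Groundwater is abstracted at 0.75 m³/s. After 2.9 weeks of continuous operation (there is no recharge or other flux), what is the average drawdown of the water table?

Δh ≈ 0.399 m

A = 110 km² = 1.1 × 10^8 m²
Q = 0.75 m³/s = 64800 m³/d
t = 2.9 weeks = 20.3 d
ΔV = Q × t = 64800 m³/d × 20.3 d = 1.315 × 10^6 m³
Δh = ΔV / (Sy × A) = 1.315 × 10^6 / (0.03 × 1.1 × 10^8) = 0.3986 m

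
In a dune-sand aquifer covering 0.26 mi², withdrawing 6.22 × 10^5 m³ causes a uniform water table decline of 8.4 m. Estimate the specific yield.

Sy ≈ 0.11

A = 0.26 mi² = 6.734 × 10^5 m²
Sy = ΔV / (A × Δh) = 6.22 × 10^5 m³ / (6.734 × 10^5 m² × 8.4 m) = 0.11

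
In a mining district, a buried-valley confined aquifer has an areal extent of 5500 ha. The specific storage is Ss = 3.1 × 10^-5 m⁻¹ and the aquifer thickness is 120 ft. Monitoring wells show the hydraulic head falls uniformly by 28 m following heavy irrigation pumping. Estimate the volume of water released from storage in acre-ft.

b = 120 ft = 36.58 m
S = Ss × b = 3.1 × 10^-5 m⁻¹ × 36.58 m = 1.134 × 10^-3
A = 5500 ha = 5.5 × 10^7 m²
ΔV = S × A × Δh = 0.001134 × 5.5 × 10^7 m² × 28 m = 1.746 × 10^6 m³
ΔV = 1.746 × 10^6 m³ = 1416 acre-ft

ΔV ≈ 1420 acre-ft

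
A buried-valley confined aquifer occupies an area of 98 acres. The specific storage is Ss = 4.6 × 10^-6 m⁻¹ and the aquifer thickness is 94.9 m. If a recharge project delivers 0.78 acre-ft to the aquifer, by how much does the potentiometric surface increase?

S = Ss × b = 4.6 × 10^-6 m⁻¹ × 94.9 m = 4.365 × 10^-4
A = 98 acres = 3.966 × 10^5 m²
ΔV = 0.78 acre-ft = 962.1 m³
Δh = ΔV / (S × A) = 962.1 m³ / (4.365 × 10^-4 × 3.966 × 10^5 m²) = 5.557 m

Δh ≈ 5.56 m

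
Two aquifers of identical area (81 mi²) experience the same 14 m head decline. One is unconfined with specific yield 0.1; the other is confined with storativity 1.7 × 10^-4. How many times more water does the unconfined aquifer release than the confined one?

ΔV_u / ΔV_c ≈ 588

A = 81 mi² = 2.098 × 10^8 m²
Unconfined: ΔV_u = Sy × A × Δh = 0.1 × 2.098 × 10^8 × 14 = 2.937 × 10^8 m³
Confined: ΔV_c = S × A × Δh = 1.7 × 10^-4 × 2.098 × 10^8 × 14 = 4.993 × 10^5 m³
Ratio = ΔV_u / ΔV_c = Sy / S = 0.1 / 1.7 × 10^-4 = 588.2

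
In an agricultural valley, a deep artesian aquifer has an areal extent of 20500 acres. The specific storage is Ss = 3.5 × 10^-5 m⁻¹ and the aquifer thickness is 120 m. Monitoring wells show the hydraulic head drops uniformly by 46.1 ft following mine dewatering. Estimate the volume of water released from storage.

ΔV ≈ 4.9 × 10^6 m³

S = Ss × b = 3.5 × 10^-5 m⁻¹ × 120 m = 4.2 × 10^-3
A = 20500 acres = 8.296 × 10^7 m²
Δh = 46.1 ft = 14.05 m
ΔV = S × A × Δh = 0.0042 × 8.296 × 10^7 m² × 14.05 m = 4.896 × 10^6 m³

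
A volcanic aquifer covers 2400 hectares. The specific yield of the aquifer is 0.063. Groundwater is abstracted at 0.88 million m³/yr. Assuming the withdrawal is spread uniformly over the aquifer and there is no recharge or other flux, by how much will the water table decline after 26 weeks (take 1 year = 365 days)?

Δh ≈ 0.29 m

A = 2400 hectares = 2.4 × 10^7 m²
Q = 0.88 million m³/yr = 2411 m³/d
t = 26 weeks = 182 d
ΔV = Q × t = 2411 m³/d × 182 d = 4.388 × 10^5 m³
Δh = ΔV / (Sy × A) = 4.388 × 10^5 / (0.063 × 2.4 × 10^7) = 0.2902 m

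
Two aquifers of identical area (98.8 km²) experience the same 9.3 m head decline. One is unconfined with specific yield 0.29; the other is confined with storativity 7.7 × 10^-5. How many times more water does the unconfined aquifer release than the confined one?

A = 98.8 km² = 9.88 × 10^7 m²
Unconfined: ΔV_u = Sy × A × Δh = 0.29 × 9.88 × 10^7 × 9.3 = 2.665 × 10^8 m³
Confined: ΔV_c = S × A × Δh = 7.7 × 10^-5 × 9.88 × 10^7 × 9.3 = 70750 m³
Ratio = ΔV_u / ΔV_c = Sy / S = 0.29 / 7.7 × 10^-5 = 3766

ΔV_u / ΔV_c ≈ 3770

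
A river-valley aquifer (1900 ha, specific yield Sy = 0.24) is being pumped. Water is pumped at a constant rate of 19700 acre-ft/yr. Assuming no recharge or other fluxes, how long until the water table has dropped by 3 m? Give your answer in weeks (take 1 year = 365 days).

t ≈ 29.4 weeks

A = 1900 ha = 1.9 × 10^7 m²
ΔV = Sy × A × Δh = 0.24 × 1.9 × 10^7 × 3 = 1.368 × 10^7 m³
Q = 19700 acre-ft/yr = 66570 m³/d
t = ΔV / Q = 1.368 × 10^7 m³ / 66570 m³/d = 205.5 d
t = 205.5 d ≈ 29.35 weeks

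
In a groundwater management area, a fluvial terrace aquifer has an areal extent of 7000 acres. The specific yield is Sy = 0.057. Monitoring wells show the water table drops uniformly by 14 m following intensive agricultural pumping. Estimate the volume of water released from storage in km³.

ΔV ≈ 0.0226 km³

A = 7000 acres = 2.833 × 10^7 m²
ΔV = Sy × A × Δh = 0.057 × 2.833 × 10^7 m² × 14 m = 2.261 × 10^7 m³
ΔV = 2.261 × 10^7 m³ = 0.02261 km³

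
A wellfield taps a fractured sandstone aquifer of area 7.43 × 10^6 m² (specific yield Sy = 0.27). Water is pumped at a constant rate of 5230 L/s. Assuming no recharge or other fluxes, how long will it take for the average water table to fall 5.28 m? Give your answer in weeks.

ΔV = Sy × A × Δh = 0.27 × 7.43 × 10^6 × 5.28 = 1.059 × 10^7 m³
Q = 5230 L/s = 4.519 × 10^5 m³/d
t = ΔV / Q = 1.059 × 10^7 m³ / 4.519 × 10^5 m³/d = 23.44 d
t = 23.44 d ≈ 3.349 weeks

t ≈ 3.35 weeks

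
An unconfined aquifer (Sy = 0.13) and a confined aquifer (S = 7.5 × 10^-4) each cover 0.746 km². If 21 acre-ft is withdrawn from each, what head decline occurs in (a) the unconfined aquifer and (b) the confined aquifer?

Δh_u ≈ 0.267 m; Δh_c ≈ 46.3 m

A = 0.746 km² = 7.46 × 10^5 m²
ΔV = 21 acre-ft = 25900 m³
Unconfined: Δh_u = ΔV/(Sy·A) = 25900/(0.13 × 7.46 × 10^5) = 0.2671 m
Confined: Δh_c = ΔV/(S·A) = 25900/(7.5 × 10^-4 × 7.46 × 10^5) = 46.3 m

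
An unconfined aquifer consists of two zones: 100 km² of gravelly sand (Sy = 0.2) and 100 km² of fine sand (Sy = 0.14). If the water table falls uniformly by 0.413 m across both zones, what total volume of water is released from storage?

ΔV ≈ 1.4 × 10^7 m³

A₁ = 100 km² = 1 × 10^8 m²; A₂ = 100 km² = 1 × 10^8 m²
ΔV₁ = 0.2 × 1 × 10^8 × 0.413 = 8.26 × 10^6 m³
ΔV₂ = 0.14 × 1 × 10^8 × 0.413 = 5.782 × 10^6 m³
ΔV = ΔV₁ + ΔV₂ = 1.404 × 10^7 m³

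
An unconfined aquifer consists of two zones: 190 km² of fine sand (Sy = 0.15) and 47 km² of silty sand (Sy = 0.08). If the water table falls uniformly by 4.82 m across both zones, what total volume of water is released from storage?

A₁ = 190 km² = 1.9 × 10^8 m²; A₂ = 47 km² = 4.7 × 10^7 m²
ΔV₁ = 0.15 × 1.9 × 10^8 × 4.82 = 1.374 × 10^8 m³
ΔV₂ = 0.08 × 4.7 × 10^7 × 4.82 = 1.812 × 10^7 m³
ΔV = ΔV₁ + ΔV₂ = 1.555 × 10^8 m³

ΔV ≈ 1.55 × 10^8 m³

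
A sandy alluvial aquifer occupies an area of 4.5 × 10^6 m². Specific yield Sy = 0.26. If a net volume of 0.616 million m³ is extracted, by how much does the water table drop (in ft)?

Δh ≈ 1.73 ft

ΔV = 0.616 million m³ = 6.16 × 10^5 m³
Δh = ΔV / (Sy × A) = 6.16 × 10^5 m³ / (0.26 × 4.5 × 10^6 m²) = 0.5265 m
Δh = 0.5265 m = 1.727 ft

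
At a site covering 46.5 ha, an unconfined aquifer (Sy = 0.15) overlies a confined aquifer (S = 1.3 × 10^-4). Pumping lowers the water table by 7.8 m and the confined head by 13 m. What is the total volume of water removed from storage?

A = 46.5 ha = 4.65 × 10^5 m²
Unconfined: ΔV_u = Sy × A × Δh_u = 0.15 × 4.65 × 10^5 × 7.8 = 5.441 × 10^5 m³
Confined: ΔV_c = S × A × Δh_c = 1.3 × 10^-4 × 4.65 × 10^5 × 13 = 785.8 m³
Total ΔV = 5.441 × 10^5 + 785.8 = 5.448 × 10^5 m³

ΔV ≈ 5.45 × 10^5 m³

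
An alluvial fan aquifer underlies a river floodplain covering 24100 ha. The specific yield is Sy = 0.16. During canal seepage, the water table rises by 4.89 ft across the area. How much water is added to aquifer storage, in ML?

ΔV ≈ 57500 ML

A = 24100 ha = 2.41 × 10^8 m²
Δh = 4.89 ft = 1.49 m
ΔV = Sy × A × Δh = 0.16 × 2.41 × 10^8 m² × 1.49 m = 5.747 × 10^7 m³
ΔV = 5.747 × 10^7 m³ = 57470 ML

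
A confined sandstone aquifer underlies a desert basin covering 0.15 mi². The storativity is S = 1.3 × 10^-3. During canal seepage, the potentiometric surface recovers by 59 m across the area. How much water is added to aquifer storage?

A = 0.15 mi² = 3.885 × 10^5 m²
ΔV = S × A × Δh = 0.0013 × 3.885 × 10^5 m² × 59 m = 29800 m³

ΔV ≈ 29800 m³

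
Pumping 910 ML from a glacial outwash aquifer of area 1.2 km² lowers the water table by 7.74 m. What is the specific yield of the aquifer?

A = 1.2 km² = 1.2 × 10^6 m²
ΔV = 910 ML = 9.1 × 10^5 m³
Sy = ΔV / (A × Δh) = 9.1 × 10^5 m³ / (1.2 × 10^6 m² × 7.74 m) = 0.09798

Sy ≈ 0.098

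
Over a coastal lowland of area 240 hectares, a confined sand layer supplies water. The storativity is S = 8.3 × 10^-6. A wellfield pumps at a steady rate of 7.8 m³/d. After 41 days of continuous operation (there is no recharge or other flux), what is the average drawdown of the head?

Δh ≈ 16.1 m

A = 240 hectares = 2.4 × 10^6 m²
ΔV = Q × t = 7.8 m³/d × 41 d = 319.8 m³
Δh = ΔV / (S × A) = 319.8 / (8.3 × 10^-6 × 2.4 × 10^6) = 16.05 m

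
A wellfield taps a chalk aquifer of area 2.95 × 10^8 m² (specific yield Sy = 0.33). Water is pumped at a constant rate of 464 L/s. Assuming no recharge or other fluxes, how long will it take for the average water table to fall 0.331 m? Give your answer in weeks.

ΔV = Sy × A × Δh = 0.33 × 2.95 × 10^8 × 0.331 = 3.222 × 10^7 m³
Q = 464 L/s = 40090 m³/d
t = ΔV / Q = 3.222 × 10^7 m³ / 40090 m³/d = 803.8 d
t = 803.8 d ≈ 114.8 weeks

t ≈ 115 weeks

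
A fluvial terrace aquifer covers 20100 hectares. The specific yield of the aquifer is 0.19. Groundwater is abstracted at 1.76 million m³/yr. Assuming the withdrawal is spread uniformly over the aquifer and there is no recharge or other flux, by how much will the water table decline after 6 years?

A = 20100 hectares = 2.01 × 10^8 m²
Q = 1.76 million m³/yr = 4822 m³/d
t = 6 years = 2190 d
ΔV = Q × t = 4822 m³/d × 2190 d = 1.056 × 10^7 m³
Δh = ΔV / (Sy × A) = 1.056 × 10^7 / (0.19 × 2.01 × 10^8) = 0.2765 m

Δh ≈ 0.277 m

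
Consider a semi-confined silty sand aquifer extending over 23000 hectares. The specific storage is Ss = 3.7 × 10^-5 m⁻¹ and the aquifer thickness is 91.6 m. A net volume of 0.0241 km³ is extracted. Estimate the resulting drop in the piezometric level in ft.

Δh ≈ 101 ft

S = Ss × b = 3.7 × 10^-5 m⁻¹ × 91.6 m = 3.389 × 10^-3
A = 23000 hectares = 2.3 × 10^8 m²
ΔV = 0.0241 km³ = 2.41 × 10^7 m³
Δh = ΔV / (S × A) = 2.41 × 10^7 m³ / (0.003389 × 2.3 × 10^8 m²) = 30.92 m
Δh = 30.92 m = 101.4 ft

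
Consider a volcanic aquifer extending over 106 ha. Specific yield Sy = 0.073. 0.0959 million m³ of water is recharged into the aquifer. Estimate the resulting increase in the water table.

Δh ≈ 1.24 m

A = 106 ha = 1.06 × 10^6 m²
ΔV = 0.0959 million m³ = 95900 m³
Δh = ΔV / (Sy × A) = 95900 m³ / (0.073 × 1.06 × 10^6 m²) = 1.239 m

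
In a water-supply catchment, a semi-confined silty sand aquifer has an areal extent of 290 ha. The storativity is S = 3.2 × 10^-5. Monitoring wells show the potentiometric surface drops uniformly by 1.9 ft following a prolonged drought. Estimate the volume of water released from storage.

A = 290 ha = 2.9 × 10^6 m²
Δh = 1.9 ft = 0.5791 m
ΔV = S × A × Δh = 3.2 × 10^-5 × 2.9 × 10^6 m² × 0.5791 m = 53.74 m³

ΔV ≈ 53.7 m³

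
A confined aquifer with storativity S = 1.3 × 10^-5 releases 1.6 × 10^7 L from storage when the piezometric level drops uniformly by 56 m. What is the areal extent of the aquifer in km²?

A ≈ 22 km²

ΔV = 1.6 × 10^7 L = 16000 m³
A = ΔV / (S × Δh) = 16000 / (1.3 × 10^-5 × 56) = 2.198 × 10^7 m²
A = 2.198 × 10^7 m² = 21.98 km²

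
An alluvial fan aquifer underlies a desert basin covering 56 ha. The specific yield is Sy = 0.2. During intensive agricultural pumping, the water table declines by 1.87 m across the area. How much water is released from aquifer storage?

ΔV ≈ 2.09 × 10^5 m³

A = 56 ha = 5.6 × 10^5 m²
ΔV = Sy × A × Δh = 0.2 × 5.6 × 10^5 m² × 1.87 m = 2.094 × 10^5 m³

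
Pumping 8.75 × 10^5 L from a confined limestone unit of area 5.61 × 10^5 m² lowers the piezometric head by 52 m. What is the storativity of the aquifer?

S ≈ 3 × 10^-5

ΔV = 8.75 × 10^5 L = 875 m³
S = ΔV / (A × Δh) = 875 m³ / (5.61 × 10^5 m² × 52 m) = 2.999 × 10^-5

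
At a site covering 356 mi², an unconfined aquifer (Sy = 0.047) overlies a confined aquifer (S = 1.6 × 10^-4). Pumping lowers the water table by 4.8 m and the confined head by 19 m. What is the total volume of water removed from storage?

A = 356 mi² = 9.22 × 10^8 m²
Unconfined: ΔV_u = Sy × A × Δh_u = 0.047 × 9.22 × 10^8 × 4.8 = 2.08 × 10^8 m³
Confined: ΔV_c = S × A × Δh_c = 1.6 × 10^-4 × 9.22 × 10^8 × 19 = 2.803 × 10^6 m³
Total ΔV = 2.08 × 10^8 + 2.803 × 10^6 = 2.108 × 10^8 m³

ΔV ≈ 2.11 × 10^8 m³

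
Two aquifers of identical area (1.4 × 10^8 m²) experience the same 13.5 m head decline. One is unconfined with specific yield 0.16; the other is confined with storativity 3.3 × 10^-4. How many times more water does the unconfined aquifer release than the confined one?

ΔV_u / ΔV_c ≈ 485

Unconfined: ΔV_u = Sy × A × Δh = 0.16 × 1.4 × 10^8 × 13.5 = 3.024 × 10^8 m³
Confined: ΔV_c = S × A × Δh = 3.3 × 10^-4 × 1.4 × 10^8 × 13.5 = 6.237 × 10^5 m³
Ratio = ΔV_u / ΔV_c = Sy / S = 0.16 / 3.3 × 10^-4 = 484.8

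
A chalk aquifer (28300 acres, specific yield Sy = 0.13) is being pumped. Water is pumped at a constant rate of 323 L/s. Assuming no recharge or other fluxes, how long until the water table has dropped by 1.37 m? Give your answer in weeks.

t ≈ 104 weeks

A = 28300 acres = 1.145 × 10^8 m²
ΔV = Sy × A × Δh = 0.13 × 1.145 × 10^8 × 1.37 = 2.04 × 10^7 m³
Q = 323 L/s = 27910 m³/d
t = ΔV / Q = 2.04 × 10^7 m³ / 27910 m³/d = 730.9 d
t = 730.9 d ≈ 104.4 weeks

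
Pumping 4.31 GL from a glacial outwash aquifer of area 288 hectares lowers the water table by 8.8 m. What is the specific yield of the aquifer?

A = 288 hectares = 2.88 × 10^6 m²
ΔV = 4.31 GL = 4.31 × 10^6 m³
Sy = ΔV / (A × Δh) = 4.31 × 10^6 m³ / (2.88 × 10^6 m² × 8.8 m) = 0.1701

Sy ≈ 0.17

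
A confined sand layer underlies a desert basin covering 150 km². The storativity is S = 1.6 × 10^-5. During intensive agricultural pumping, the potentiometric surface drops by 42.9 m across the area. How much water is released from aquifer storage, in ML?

A = 150 km² = 1.5 × 10^8 m²
ΔV = S × A × Δh = 1.6 × 10^-5 × 1.5 × 10^8 m² × 42.9 m = 1.03 × 10^5 m³
ΔV = 1.03 × 10^5 m³ = 103 ML

ΔV ≈ 103 ML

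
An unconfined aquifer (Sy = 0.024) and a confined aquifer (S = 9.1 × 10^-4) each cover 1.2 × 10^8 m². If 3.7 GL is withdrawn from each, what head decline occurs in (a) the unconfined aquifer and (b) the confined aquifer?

ΔV = 3.7 GL = 3.7 × 10^6 m³
Unconfined: Δh_u = ΔV/(Sy·A) = 3.7 × 10^6/(0.024 × 1.2 × 10^8) = 1.285 m
Confined: Δh_c = ΔV/(S·A) = 3.7 × 10^6/(9.1 × 10^-4 × 1.2 × 10^8) = 33.88 m

Δh_u ≈ 1.28 m; Δh_c ≈ 33.9 m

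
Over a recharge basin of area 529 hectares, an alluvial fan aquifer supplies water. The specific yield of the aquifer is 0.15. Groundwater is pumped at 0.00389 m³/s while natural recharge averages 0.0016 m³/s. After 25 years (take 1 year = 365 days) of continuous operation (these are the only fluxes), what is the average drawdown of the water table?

A = 529 hectares = 5.29 × 10^6 m²
Net abstraction = 0.00389 − 0.0016 = 0.00229 m³/s
Q_net = 0.00229 m³/s = 197.9 m³/d
t = 25 years = 9125 d
ΔV = Q × t = 197.9 m³/d × 9125 d = 1.805 × 10^6 m³
Δh = ΔV / (Sy × A) = 1.805 × 10^6 / (0.15 × 5.29 × 10^6) = 2.275 m

Δh ≈ 2.28 m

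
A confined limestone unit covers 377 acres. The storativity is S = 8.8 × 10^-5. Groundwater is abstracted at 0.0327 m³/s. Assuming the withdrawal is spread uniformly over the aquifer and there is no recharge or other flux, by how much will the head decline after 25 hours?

Δh ≈ 21.9 m

A = 377 acres = 1.526 × 10^6 m²
Q = 0.0327 m³/s = 2825 m³/d
t = 25 hours = 1.042 d
ΔV = Q × t = 2825 m³/d × 1.042 d = 2943 m³
Δh = ΔV / (S × A) = 2943 / (8.8 × 10^-5 × 1.526 × 10^6) = 21.92 m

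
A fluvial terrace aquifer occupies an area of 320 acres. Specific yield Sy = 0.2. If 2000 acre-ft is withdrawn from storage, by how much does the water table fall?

Δh ≈ 9.53 m

A = 320 acres = 1.295 × 10^6 m²
ΔV = 2000 acre-ft = 2.467 × 10^6 m³
Δh = ΔV / (Sy × A) = 2.467 × 10^6 m³ / (0.2 × 1.295 × 10^6 m²) = 9.525 m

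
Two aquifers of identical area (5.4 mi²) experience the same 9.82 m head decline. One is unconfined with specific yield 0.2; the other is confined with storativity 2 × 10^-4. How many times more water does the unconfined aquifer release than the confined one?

A = 5.4 mi² = 1.399 × 10^7 m²
Unconfined: ΔV_u = Sy × A × Δh = 0.2 × 1.399 × 10^7 × 9.82 = 2.747 × 10^7 m³
Confined: ΔV_c = S × A × Δh = 2 × 10^-4 × 1.399 × 10^7 × 9.82 = 27470 m³
Ratio = ΔV_u / ΔV_c = Sy / S = 0.2 / 2 × 10^-4 = 1000

ΔV_u / ΔV_c ≈ 1000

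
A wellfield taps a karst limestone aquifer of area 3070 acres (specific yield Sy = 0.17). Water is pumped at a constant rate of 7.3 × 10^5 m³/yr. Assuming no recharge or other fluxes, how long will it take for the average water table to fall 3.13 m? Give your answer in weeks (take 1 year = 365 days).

t ≈ 472 weeks

A = 3070 acres = 1.242 × 10^7 m²
ΔV = Sy × A × Δh = 0.17 × 1.242 × 10^7 × 3.13 = 6.611 × 10^6 m³
Q = 7.3 × 10^5 m³/yr = 2000 m³/d
t = ΔV / Q = 6.611 × 10^6 m³ / 2000 m³/d = 3305 d
t = 3305 d ≈ 472.2 weeks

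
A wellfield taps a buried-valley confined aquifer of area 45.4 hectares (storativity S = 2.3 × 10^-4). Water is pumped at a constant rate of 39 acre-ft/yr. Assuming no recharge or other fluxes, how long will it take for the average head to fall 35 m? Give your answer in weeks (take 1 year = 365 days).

t ≈ 3.96 weeks

A = 45.4 hectares = 4.54 × 10^5 m²
ΔV = S × A × Δh = 2.3 × 10^-4 × 4.54 × 10^5 × 35 = 3655 m³
Q = 39 acre-ft/yr = 131.8 m³/d
t = ΔV / Q = 3655 m³ / 131.8 m³/d = 27.73 d
t = 27.73 d ≈ 3.961 weeks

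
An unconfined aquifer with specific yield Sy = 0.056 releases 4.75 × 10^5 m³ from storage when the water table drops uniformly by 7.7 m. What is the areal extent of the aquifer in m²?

A = ΔV / (Sy × Δh) = 4.75 × 10^5 / (0.056 × 7.7) = 1.102 × 10^6 m²

A ≈ 1.1 × 10^6 m²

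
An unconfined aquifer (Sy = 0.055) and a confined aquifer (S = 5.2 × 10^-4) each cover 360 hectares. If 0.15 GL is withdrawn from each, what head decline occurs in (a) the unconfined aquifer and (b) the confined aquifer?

Δh_u ≈ 0.758 m; Δh_c ≈ 80.1 m

A = 360 hectares = 3.6 × 10^6 m²
ΔV = 0.15 GL = 1.5 × 10^5 m³
Unconfined: Δh_u = ΔV/(Sy·A) = 1.5 × 10^5/(0.055 × 3.6 × 10^6) = 0.7576 m
Confined: Δh_c = ΔV/(S·A) = 1.5 × 10^5/(5.2 × 10^-4 × 3.6 × 10^6) = 80.13 m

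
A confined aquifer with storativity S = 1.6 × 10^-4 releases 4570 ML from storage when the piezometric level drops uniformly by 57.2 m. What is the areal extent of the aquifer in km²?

ΔV = 4570 ML = 4.57 × 10^6 m³
A = ΔV / (S × Δh) = 4.57 × 10^6 / (1.6 × 10^-4 × 57.2) = 4.993 × 10^8 m²
A = 4.993 × 10^8 m² = 499.3 km²

A ≈ 499 km²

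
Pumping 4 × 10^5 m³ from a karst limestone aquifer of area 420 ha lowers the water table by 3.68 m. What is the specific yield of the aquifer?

A = 420 ha = 4.2 × 10^6 m²
Sy = ΔV / (A × Δh) = 4 × 10^5 m³ / (4.2 × 10^6 m² × 3.68 m) = 0.02588

Sy ≈ 0.026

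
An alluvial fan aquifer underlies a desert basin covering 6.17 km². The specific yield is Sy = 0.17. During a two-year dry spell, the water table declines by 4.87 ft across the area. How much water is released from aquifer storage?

ΔV ≈ 1.56 × 10^6 m³

A = 6.17 km² = 6.17 × 10^6 m²
Δh = 4.87 ft = 1.484 m
ΔV = Sy × A × Δh = 0.17 × 6.17 × 10^6 m² × 1.484 m = 1.557 × 10^6 m³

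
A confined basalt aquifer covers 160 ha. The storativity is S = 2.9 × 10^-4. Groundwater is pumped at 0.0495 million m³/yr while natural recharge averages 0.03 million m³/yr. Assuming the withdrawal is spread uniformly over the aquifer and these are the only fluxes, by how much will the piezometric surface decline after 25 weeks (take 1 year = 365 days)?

Δh ≈ 20.1 m

A = 160 ha = 1.6 × 10^6 m²
Net abstraction = 0.0495 − 0.03 = 0.0195 million m³/yr
Q_net = 0.0195 million m³/yr = 53.42 m³/d
t = 25 weeks = 175 d
ΔV = Q × t = 53.42 m³/d × 175 d = 9349 m³
Δh = ΔV / (S × A) = 9349 / (2.9 × 10^-4 × 1.6 × 10^6) = 20.15 m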